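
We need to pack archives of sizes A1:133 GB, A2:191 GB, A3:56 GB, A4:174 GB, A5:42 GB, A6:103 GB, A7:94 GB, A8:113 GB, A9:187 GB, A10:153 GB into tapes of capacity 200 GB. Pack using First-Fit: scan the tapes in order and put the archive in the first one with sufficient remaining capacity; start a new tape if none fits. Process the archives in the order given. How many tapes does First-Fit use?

8

tape 1: place A1 (133 GB), 67 GB left
tape 2: place A2 (191 GB), 9 GB left
tape 1: place A3 (56 GB), 11 GB left
tape 3: place A4 (174 GB), 26 GB left
tape 4: place A5 (42 GB), 158 GB left
tape 4: place A6 (103 GB), 55 GB left
tape 5: place A7 (94 GB), 106 GB left
tape 6: place A8 (113 GB), 87 GB left
tape 7: place A9 (187 GB), 13 GB left
tape 8: place A10 (153 GB), 47 GB left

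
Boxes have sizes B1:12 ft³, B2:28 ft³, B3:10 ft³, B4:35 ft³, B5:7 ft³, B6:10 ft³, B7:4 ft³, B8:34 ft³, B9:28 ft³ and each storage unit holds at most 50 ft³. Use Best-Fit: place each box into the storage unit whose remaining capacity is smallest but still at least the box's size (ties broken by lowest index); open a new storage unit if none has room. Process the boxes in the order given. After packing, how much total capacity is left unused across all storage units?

32

storage unit 1: place B1 (12 ft³), 38 ft³ left
storage unit 1: place B2 (28 ft³), 10 ft³ left
storage unit 1: place B3 (10 ft³), 0 ft³ left
storage unit 2: place B4 (35 ft³), 15 ft³ left
storage unit 2: place B5 (7 ft³), 8 ft³ left
storage unit 3: place B6 (10 ft³), 40 ft³ left
storage unit 2: place B7 (4 ft³), 4 ft³ left
storage unit 3: place B8 (34 ft³), 6 ft³ left
storage unit 4: place B9 (28 ft³), 22 ft³ left
4 storage units × 50 ft³ = 200 ft³; used 168 ft³; unused 32 ft³.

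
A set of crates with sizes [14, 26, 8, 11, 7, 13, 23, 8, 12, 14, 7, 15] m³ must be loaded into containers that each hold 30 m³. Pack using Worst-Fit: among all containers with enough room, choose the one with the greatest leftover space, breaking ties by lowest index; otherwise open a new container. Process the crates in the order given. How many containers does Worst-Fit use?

Put 14 m³ in container 1; 16 m³ remain.
Put 26 m³ in container 2; 4 m³ remain.
Put 8 m³ in container 1; 8 m³ remain.
Put 11 m³ in container 3; 19 m³ remain.
Put 7 m³ in container 3; 12 m³ remain.
Put 13 m³ in container 4; 17 m³ remain.
Put 23 m³ in container 5; 7 m³ remain.
Put 8 m³ in container 4; 9 m³ remain.
Put 12 m³ in container 3; 0 m³ remain.
Put 14 m³ in container 6; 16 m³ remain.
Put 7 m³ in container 6; 9 m³ remain.
Put 15 m³ in container 7; 15 m³ remain.
Final containers: [14,8] [26] [11,7,12] [13,8] [23] [14,7] [15].

7 containers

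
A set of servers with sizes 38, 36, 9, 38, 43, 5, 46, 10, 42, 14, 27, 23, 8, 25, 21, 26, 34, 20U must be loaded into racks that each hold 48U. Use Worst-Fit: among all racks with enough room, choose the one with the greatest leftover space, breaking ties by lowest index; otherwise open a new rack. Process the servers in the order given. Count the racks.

11

38U → rack 1 (remaining 10U)
36U → rack 2 (remaining 12U)
9U → rack 2 (remaining 3U)
38U → rack 3 (remaining 10U)
43U → rack 4 (remaining 5U)
5U → rack 1 (remaining 5U)
46U → rack 5 (remaining 2U)
10U → rack 3 (remaining 0U)
42U → rack 6 (remaining 6U)
14U → rack 7 (remaining 34U)
27U → rack 7 (remaining 7U)
23U → rack 8 (remaining 25U)
8U → rack 8 (remaining 17U)
25U → rack 9 (remaining 23U)
21U → rack 9 (remaining 2U)
26U → rack 10 (remaining 22U)
34U → rack 11 (remaining 14U)
20U → rack 10 (remaining 2U)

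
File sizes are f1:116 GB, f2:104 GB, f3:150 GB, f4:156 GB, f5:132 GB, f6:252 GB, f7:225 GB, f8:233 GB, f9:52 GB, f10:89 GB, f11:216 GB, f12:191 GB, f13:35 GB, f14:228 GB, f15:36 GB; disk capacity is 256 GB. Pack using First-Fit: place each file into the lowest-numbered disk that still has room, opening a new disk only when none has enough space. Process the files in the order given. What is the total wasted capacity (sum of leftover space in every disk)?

345

Put f1 (116 GB) in disk 1; 140 GB remain.
Put f2 (104 GB) in disk 1; 36 GB remain.
Put f3 (150 GB) in disk 2; 106 GB remain.
Put f4 (156 GB) in disk 3; 100 GB remain.
Put f5 (132 GB) in disk 4; 124 GB remain.
Put f6 (252 GB) in disk 5; 4 GB remain.
Put f7 (225 GB) in disk 6; 31 GB remain.
Put f8 (233 GB) in disk 7; 23 GB remain.
Put f9 (52 GB) in disk 2; 54 GB remain.
Put f10 (89 GB) in disk 3; 11 GB remain.
Put f11 (216 GB) in disk 8; 40 GB remain.
Put f12 (191 GB) in disk 9; 65 GB remain.
Put f13 (35 GB) in disk 1; 1 GB remain.
Put f14 (228 GB) in disk 10; 28 GB remain.
Put f15 (36 GB) in disk 2; 18 GB remain.
10 disks × 256 GB = 2560 GB; used 2215 GB; unused 345 GB.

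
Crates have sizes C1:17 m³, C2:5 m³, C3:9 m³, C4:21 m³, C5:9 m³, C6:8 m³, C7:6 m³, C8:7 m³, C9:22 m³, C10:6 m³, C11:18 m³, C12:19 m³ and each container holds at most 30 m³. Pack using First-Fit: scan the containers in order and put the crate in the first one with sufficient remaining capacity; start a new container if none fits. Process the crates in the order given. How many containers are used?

6

Put C1 (17 m³) in container 1; 13 m³ remain.
Put C2 (5 m³) in container 1; 8 m³ remain.
Put C3 (9 m³) in container 2; 21 m³ remain.
Put C4 (21 m³) in container 2; 0 m³ remain.
Put C5 (9 m³) in container 3; 21 m³ remain.
Put C6 (8 m³) in container 1; 0 m³ remain.
Put C7 (6 m³) in container 3; 15 m³ remain.
Put C8 (7 m³) in container 3; 8 m³ remain.
Put C9 (22 m³) in container 4; 8 m³ remain.
Put C10 (6 m³) in container 3; 2 m³ remain.
Put C11 (18 m³) in container 5; 12 m³ remain.
Put C12 (19 m³) in container 6; 11 m³ remain.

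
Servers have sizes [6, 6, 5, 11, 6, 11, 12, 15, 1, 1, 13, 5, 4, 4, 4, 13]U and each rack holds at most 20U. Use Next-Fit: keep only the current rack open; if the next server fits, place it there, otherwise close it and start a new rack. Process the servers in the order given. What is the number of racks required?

8 racks

6U → rack 1 (remaining 14U)
6U → rack 1 (remaining 8U)
5U → rack 1 (remaining 3U)
11U → rack 2 (remaining 9U)
6U → rack 2 (remaining 3U)
11U → rack 3 (remaining 9U)
12U → rack 4 (remaining 8U)
15U → rack 5 (remaining 5U)
1U → rack 5 (remaining 4U)
1U → rack 5 (remaining 3U)
13U → rack 6 (remaining 7U)
5U → rack 6 (remaining 2U)
4U → rack 7 (remaining 16U)
4U → rack 7 (remaining 12U)
4U → rack 7 (remaining 8U)
13U → rack 8 (remaining 7U)
Final racks: [6,6,5] [11,6] [11] [12] [15,1,1] [13,5] [4,4,4] [13].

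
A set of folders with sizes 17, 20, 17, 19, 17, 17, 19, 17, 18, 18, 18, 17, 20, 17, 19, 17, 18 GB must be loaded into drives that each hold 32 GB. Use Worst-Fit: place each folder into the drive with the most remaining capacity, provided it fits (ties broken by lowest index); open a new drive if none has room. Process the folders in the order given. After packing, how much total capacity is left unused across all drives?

239

drive 1: place 17 GB, 15 GB left
drive 2: place 20 GB, 12 GB left
drive 3: place 17 GB, 15 GB left
drive 4: place 19 GB, 13 GB left
drive 5: place 17 GB, 15 GB left
drive 6: place 17 GB, 15 GB left
drive 7: place 19 GB, 13 GB left
drive 8: place 17 GB, 15 GB left
drive 9: place 18 GB, 14 GB left
drive 10: place 18 GB, 14 GB left
drive 11: place 18 GB, 14 GB left
drive 12: place 17 GB, 15 GB left
drive 13: place 20 GB, 12 GB left
drive 14: place 17 GB, 15 GB left
drive 15: place 19 GB, 13 GB left
drive 16: place 17 GB, 15 GB left
drive 17: place 18 GB, 14 GB left
17 drives × 32 GB = 544 GB; used 305 GB; unused 239 GB.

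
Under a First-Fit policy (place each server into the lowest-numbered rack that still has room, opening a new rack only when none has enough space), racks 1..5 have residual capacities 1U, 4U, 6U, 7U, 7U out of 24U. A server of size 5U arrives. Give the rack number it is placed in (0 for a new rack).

3

Racks with room: rack 3 (6U), rack 4 (7U), rack 5 (7U).
The first with room is rack 3.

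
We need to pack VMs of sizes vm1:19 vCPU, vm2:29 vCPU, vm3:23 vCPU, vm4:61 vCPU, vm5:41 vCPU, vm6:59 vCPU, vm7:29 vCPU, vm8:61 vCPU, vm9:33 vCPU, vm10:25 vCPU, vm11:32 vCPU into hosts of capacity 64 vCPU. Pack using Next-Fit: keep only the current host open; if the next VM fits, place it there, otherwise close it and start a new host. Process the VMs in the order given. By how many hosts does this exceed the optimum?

2

Next-Fit: [19,29] [23] [61] [41] [59] [29] [61] [33,25] [32] → 9 hosts.
Total size 412 vCPU; any packing needs at least ⌈412/64⌉ = 7 hosts.
An optimal packing achieves that bound: [61] [61] [59] [41,23] [33,29] [32,29] [25,19] → 7 hosts.
Excess: 9 − 7 = 2.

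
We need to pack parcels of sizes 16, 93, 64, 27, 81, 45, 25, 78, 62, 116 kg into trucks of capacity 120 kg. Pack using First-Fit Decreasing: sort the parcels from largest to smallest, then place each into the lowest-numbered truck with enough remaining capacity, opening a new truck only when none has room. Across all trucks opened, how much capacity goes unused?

113

Sorted descending: 116, 93, 81, 78, 64, 62, 45, 27, 25, 16.
truck 1: place 116 kg, 4 kg left
truck 2: place 93 kg, 27 kg left
truck 3: place 81 kg, 39 kg left
truck 4: place 78 kg, 42 kg left
truck 5: place 64 kg, 56 kg left
truck 6: place 62 kg, 58 kg left
truck 5: place 45 kg, 11 kg left
truck 2: place 27 kg, 0 kg left
truck 3: place 25 kg, 14 kg left
truck 4: place 16 kg, 26 kg left
6 trucks × 120 kg = 720 kg; used 607 kg; unused 113 kg.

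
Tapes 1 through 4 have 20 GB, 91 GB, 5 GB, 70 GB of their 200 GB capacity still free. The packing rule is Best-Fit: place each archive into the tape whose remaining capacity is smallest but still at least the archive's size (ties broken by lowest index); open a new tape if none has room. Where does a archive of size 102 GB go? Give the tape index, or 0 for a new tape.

No tape has ≥ 102 GB free, so a new tape is opened.

0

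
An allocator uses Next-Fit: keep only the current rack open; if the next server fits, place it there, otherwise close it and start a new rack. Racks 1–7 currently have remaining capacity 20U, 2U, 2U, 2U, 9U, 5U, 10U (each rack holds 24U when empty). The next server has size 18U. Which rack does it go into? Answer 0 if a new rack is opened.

Next-Fit only looks at rack 7, which has 10U free.
18U does not fit, so a new rack is opened.

0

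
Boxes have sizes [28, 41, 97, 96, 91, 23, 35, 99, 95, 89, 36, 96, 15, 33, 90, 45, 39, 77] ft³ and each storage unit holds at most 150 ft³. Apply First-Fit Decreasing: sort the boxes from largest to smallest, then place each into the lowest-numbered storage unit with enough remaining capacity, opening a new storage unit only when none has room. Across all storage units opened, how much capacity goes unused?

225

Sorted descending: 99, 97, 96, 96, 95, 91, 90, 89, 77, 45, 41, 39, 36, 35, 33, 28, 23, 15.
storage unit 1: place 99 ft³, 51 ft³ left
storage unit 2: place 97 ft³, 53 ft³ left
storage unit 3: place 96 ft³, 54 ft³ left
storage unit 4: place 96 ft³, 54 ft³ left
storage unit 5: place 95 ft³, 55 ft³ left
storage unit 6: place 91 ft³, 59 ft³ left
storage unit 7: place 90 ft³, 60 ft³ left
storage unit 8: place 89 ft³, 61 ft³ left
storage unit 9: place 77 ft³, 73 ft³ left
storage unit 1: place 45 ft³, 6 ft³ left
storage unit 2: place 41 ft³, 12 ft³ left
storage unit 3: place 39 ft³, 15 ft³ left
storage unit 4: place 36 ft³, 18 ft³ left
storage unit 5: place 35 ft³, 20 ft³ left
storage unit 6: place 33 ft³, 26 ft³ left
storage unit 7: place 28 ft³, 32 ft³ left
storage unit 6: place 23 ft³, 3 ft³ left
storage unit 3: place 15 ft³, 0 ft³ left
9 storage units × 150 ft³ = 1350 ft³; used 1125 ft³; unused 225 ft³.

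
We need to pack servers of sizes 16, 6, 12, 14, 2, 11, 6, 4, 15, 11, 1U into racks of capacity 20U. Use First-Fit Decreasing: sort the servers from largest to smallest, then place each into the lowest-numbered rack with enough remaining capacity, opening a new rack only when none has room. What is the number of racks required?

6 racks

Sorted descending: 16, 15, 14, 12, 11, 11, 6, 6, 4, 2, 1.
16U → rack 1 (remaining 4U)
15U → rack 2 (remaining 5U)
14U → rack 3 (remaining 6U)
12U → rack 4 (remaining 8U)
11U → rack 5 (remaining 9U)
11U → rack 6 (remaining 9U)
6U → rack 3 (remaining 0U)
6U → rack 4 (remaining 2U)
4U → rack 1 (remaining 0U)
2U → rack 2 (remaining 3U)
1U → rack 2 (remaining 2U)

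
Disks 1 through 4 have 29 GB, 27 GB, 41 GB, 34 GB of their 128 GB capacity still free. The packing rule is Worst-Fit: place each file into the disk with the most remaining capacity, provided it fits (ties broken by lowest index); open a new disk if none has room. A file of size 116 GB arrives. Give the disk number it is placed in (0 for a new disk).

0

No disk has ≥ 116 GB free, so a new disk is opened.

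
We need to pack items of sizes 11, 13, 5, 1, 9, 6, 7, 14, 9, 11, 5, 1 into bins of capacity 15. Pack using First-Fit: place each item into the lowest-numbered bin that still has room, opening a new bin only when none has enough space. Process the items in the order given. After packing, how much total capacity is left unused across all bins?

Put 11 in bin 1; 4 remain.
Put 13 in bin 2; 2 remain.
Put 5 in bin 3; 10 remain.
Put 1 in bin 1; 3 remain.
Put 9 in bin 3; 1 remain.
Put 6 in bin 4; 9 remain.
Put 7 in bin 4; 2 remain.
Put 14 in bin 5; 1 remain.
Put 9 in bin 6; 6 remain.
Put 11 in bin 7; 4 remain.
Put 5 in bin 6; 1 remain.
Put 1 in bin 1; 2 remain.
7 bins × 15 = 105; used 92; unused 13.

13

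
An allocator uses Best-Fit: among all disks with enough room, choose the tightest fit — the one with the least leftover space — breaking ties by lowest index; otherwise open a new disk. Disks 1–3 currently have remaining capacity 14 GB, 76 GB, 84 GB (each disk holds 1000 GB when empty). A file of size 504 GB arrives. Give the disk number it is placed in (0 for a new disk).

0

No disk has ≥ 504 GB free, so a new disk is opened.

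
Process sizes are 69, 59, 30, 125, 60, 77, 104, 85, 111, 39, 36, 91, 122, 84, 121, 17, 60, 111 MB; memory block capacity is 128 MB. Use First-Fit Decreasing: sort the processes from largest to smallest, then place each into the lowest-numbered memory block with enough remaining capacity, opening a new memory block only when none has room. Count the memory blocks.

12 memory blocks

Sorted descending: 125, 122, 121, 111, 111, 104, 91, 85, 84, 77, 69, 60, 60, 59, 39, 36, 30, 17.
Put 125 MB in memory block 1; 3 MB remain.
Put 122 MB in memory block 2; 6 MB remain.
Put 121 MB in memory block 3; 7 MB remain.
Put 111 MB in memory block 4; 17 MB remain.
Put 111 MB in memory block 5; 17 MB remain.
Put 104 MB in memory block 6; 24 MB remain.
Put 91 MB in memory block 7; 37 MB remain.
Put 85 MB in memory block 8; 43 MB remain.
Put 84 MB in memory block 9; 44 MB remain.
Put 77 MB in memory block 10; 51 MB remain.
Put 69 MB in memory block 11; 59 MB remain.
Put 60 MB in memory block 12; 68 MB remain.
Put 60 MB in memory block 12; 8 MB remain.
Put 59 MB in memory block 11; 0 MB remain.
Put 39 MB in memory block 8; 4 MB remain.
Put 36 MB in memory block 7; 1 MB remain.
Put 30 MB in memory block 9; 14 MB remain.
Put 17 MB in memory block 4; 0 MB remain.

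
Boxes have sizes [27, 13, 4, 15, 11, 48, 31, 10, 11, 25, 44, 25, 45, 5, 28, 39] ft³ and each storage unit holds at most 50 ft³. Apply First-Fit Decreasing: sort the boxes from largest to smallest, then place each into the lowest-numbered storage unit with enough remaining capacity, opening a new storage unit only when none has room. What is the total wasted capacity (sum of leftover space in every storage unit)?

19

Sorted descending: 48, 45, 44, 39, 31, 28, 27, 25, 25, 15, 13, 11, 11, 10, 5, 4.
storage unit 1: place 48 ft³, 2 ft³ left
storage unit 2: place 45 ft³, 5 ft³ left
storage unit 3: place 44 ft³, 6 ft³ left
storage unit 4: place 39 ft³, 11 ft³ left
storage unit 5: place 31 ft³, 19 ft³ left
storage unit 6: place 28 ft³, 22 ft³ left
storage unit 7: place 27 ft³, 23 ft³ left
storage unit 8: place 25 ft³, 25 ft³ left
storage unit 8: place 25 ft³, 0 ft³ left
storage unit 5: place 15 ft³, 4 ft³ left
storage unit 6: place 13 ft³, 9 ft³ left
storage unit 4: place 11 ft³, 0 ft³ left
storage unit 7: place 11 ft³, 12 ft³ left
storage unit 7: place 10 ft³, 2 ft³ left
storage unit 2: place 5 ft³, 0 ft³ left
storage unit 3: place 4 ft³, 2 ft³ left
8 storage units × 50 ft³ = 400 ft³; used 381 ft³; unused 19 ft³.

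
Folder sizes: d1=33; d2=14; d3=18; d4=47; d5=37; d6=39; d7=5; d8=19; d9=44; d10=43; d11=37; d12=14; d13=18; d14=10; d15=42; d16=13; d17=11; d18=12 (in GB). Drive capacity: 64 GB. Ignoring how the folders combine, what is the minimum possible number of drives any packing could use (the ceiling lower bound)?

Total size = 33 + 14 + 18 + 47 + 37 + 39 + 5 + 19 + 44 + 43 + 37 + 14 + 18 + 10 + 42 + 13 + 11 + 12 = 456 GB.
⌈456 / 64⌉ = 8.

8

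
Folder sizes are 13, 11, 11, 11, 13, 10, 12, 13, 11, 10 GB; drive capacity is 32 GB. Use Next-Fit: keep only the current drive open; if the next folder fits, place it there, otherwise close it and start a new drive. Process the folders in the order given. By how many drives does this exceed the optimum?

Next-Fit: [13,11] [11,11] [13,10] [12,13] [11,10] → 5 drives.
Total size 115 GB; any packing needs at least ⌈115/32⌉ = 4 drives.
An optimal packing achieves that bound: [13,13] [13,12] [11,11,10] [11,11,10] → 4 drives.
Excess: 5 − 4 = 1.

1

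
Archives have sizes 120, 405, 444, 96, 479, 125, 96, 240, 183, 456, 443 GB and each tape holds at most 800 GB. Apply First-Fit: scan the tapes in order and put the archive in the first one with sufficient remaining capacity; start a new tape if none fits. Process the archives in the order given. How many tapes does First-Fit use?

120 GB → tape 1 (remaining 680 GB)
405 GB → tape 1 (remaining 275 GB)
444 GB → tape 2 (remaining 356 GB)
96 GB → tape 1 (remaining 179 GB)
479 GB → tape 3 (remaining 321 GB)
125 GB → tape 1 (remaining 54 GB)
96 GB → tape 2 (remaining 260 GB)
240 GB → tape 2 (remaining 20 GB)
183 GB → tape 3 (remaining 138 GB)
456 GB → tape 4 (remaining 344 GB)
443 GB → tape 5 (remaining 357 GB)

5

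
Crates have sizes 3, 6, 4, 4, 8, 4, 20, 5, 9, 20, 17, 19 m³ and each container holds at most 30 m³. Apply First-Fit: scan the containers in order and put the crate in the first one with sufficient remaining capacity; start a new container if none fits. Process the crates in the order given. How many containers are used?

5

3 m³ → container 1 (remaining 27 m³)
6 m³ → container 1 (remaining 21 m³)
4 m³ → container 1 (remaining 17 m³)
4 m³ → container 1 (remaining 13 m³)
8 m³ → container 1 (remaining 5 m³)
4 m³ → container 1 (remaining 1 m³)
20 m³ → container 2 (remaining 10 m³)
5 m³ → container 2 (remaining 5 m³)
9 m³ → container 3 (remaining 21 m³)
20 m³ → container 3 (remaining 1 m³)
17 m³ → container 4 (remaining 13 m³)
19 m³ → container 5 (remaining 11 m³)
Final containers: [3,6,4,4,8,4] [20,5] [9,20] [17] [19].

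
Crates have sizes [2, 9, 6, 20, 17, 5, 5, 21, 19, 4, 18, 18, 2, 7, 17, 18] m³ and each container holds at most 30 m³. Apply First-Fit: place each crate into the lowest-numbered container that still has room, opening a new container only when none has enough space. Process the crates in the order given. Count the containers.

2 m³ → container 1 (remaining 28 m³)
9 m³ → container 1 (remaining 19 m³)
6 m³ → container 1 (remaining 13 m³)
20 m³ → container 2 (remaining 10 m³)
17 m³ → container 3 (remaining 13 m³)
5 m³ → container 1 (remaining 8 m³)
5 m³ → container 1 (remaining 3 m³)
21 m³ → container 4 (remaining 9 m³)
19 m³ → container 5 (remaining 11 m³)
4 m³ → container 2 (remaining 6 m³)
18 m³ → container 6 (remaining 12 m³)
18 m³ → container 7 (remaining 12 m³)
2 m³ → container 1 (remaining 1 m³)
7 m³ → container 3 (remaining 6 m³)
17 m³ → container 8 (remaining 13 m³)
18 m³ → container 9 (remaining 12 m³)
Final containers: [2,9,6,5,5,2] [20,4] [17,7] [21] [19] [18] [18] [17] [18].

9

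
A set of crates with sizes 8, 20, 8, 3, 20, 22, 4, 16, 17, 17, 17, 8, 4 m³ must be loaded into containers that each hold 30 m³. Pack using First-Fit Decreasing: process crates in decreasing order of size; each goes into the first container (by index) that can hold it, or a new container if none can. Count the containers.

Sorted descending: 22, 20, 20, 17, 17, 17, 16, 8, 8, 8, 4, 4, 3.
22 m³ → container 1 (remaining 8 m³)
20 m³ → container 2 (remaining 10 m³)
20 m³ → container 3 (remaining 10 m³)
17 m³ → container 4 (remaining 13 m³)
17 m³ → container 5 (remaining 13 m³)
17 m³ → container 6 (remaining 13 m³)
16 m³ → container 7 (remaining 14 m³)
8 m³ → container 1 (remaining 0 m³)
8 m³ → container 2 (remaining 2 m³)
8 m³ → container 3 (remaining 2 m³)
4 m³ → container 4 (remaining 9 m³)
4 m³ → container 4 (remaining 5 m³)
3 m³ → container 4 (remaining 2 m³)
Final containers: [22,8] [20,8] [20,8] [17,4,4,3] [17] [17] [16].

7 containers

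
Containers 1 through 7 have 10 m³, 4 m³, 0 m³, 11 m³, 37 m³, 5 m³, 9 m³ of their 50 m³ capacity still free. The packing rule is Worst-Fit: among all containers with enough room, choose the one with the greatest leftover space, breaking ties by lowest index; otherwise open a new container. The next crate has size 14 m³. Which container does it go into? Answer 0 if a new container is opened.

Containers with room: container 5 (37 m³).
Most room is container 5 with 37 m³ free.

5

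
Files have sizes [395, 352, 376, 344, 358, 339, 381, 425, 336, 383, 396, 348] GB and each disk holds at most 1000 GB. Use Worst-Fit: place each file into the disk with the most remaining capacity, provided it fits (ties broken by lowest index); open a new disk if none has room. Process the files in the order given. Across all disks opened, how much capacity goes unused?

1567

395 GB → disk 1 (remaining 605 GB)
352 GB → disk 1 (remaining 253 GB)
376 GB → disk 2 (remaining 624 GB)
344 GB → disk 2 (remaining 280 GB)
358 GB → disk 3 (remaining 642 GB)
339 GB → disk 3 (remaining 303 GB)
381 GB → disk 4 (remaining 619 GB)
425 GB → disk 4 (remaining 194 GB)
336 GB → disk 5 (remaining 664 GB)
383 GB → disk 5 (remaining 281 GB)
396 GB → disk 6 (remaining 604 GB)
348 GB → disk 6 (remaining 256 GB)
6 disks × 1000 GB = 6000 GB; used 4433 GB; unused 1567 GB.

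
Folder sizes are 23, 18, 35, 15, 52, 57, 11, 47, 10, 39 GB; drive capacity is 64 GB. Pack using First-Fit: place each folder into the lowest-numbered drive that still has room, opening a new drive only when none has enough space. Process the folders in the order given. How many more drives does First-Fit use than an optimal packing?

1

First-Fit: [23,18,15] [35,11,10] [52] [57] [47] [39] → 6 drives.
Total size 307 GB; any packing needs at least ⌈307/64⌉ = 5 drives.
An optimal packing achieves that bound: [57] [52,11] [47,15] [39,23] [35,18,10] → 5 drives.
Excess: 6 − 5 = 1.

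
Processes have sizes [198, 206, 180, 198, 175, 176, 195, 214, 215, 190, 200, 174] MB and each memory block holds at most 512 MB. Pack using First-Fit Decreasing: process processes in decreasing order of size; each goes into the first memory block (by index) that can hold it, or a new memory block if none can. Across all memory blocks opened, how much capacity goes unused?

751

Sorted descending: 215, 214, 206, 200, 198, 198, 195, 190, 180, 176, 175, 174.
memory block 1: place 215 MB, 297 MB left
memory block 1: place 214 MB, 83 MB left
memory block 2: place 206 MB, 306 MB left
memory block 2: place 200 MB, 106 MB left
memory block 3: place 198 MB, 314 MB left
memory block 3: place 198 MB, 116 MB left
memory block 4: place 195 MB, 317 MB left
memory block 4: place 190 MB, 127 MB left
memory block 5: place 180 MB, 332 MB left
memory block 5: place 176 MB, 156 MB left
memory block 6: place 175 MB, 337 MB left
memory block 6: place 174 MB, 163 MB left
6 memory blocks × 512 MB = 3072 MB; used 2321 MB; unused 751 MB.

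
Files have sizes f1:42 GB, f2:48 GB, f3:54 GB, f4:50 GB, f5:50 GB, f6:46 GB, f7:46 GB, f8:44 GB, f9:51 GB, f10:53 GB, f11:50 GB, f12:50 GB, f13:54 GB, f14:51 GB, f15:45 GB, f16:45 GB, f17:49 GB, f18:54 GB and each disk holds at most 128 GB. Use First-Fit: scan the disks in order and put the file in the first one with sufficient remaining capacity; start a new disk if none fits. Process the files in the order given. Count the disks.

9 disks

disk 1: place f1 (42 GB), 86 GB left
disk 1: place f2 (48 GB), 38 GB left
disk 2: place f3 (54 GB), 74 GB left
disk 2: place f4 (50 GB), 24 GB left
disk 3: place f5 (50 GB), 78 GB left
disk 3: place f6 (46 GB), 32 GB left
disk 4: place f7 (46 GB), 82 GB left
disk 4: place f8 (44 GB), 38 GB left
disk 5: place f9 (51 GB), 77 GB left
disk 5: place f10 (53 GB), 24 GB left
disk 6: place f11 (50 GB), 78 GB left
disk 6: place f12 (50 GB), 28 GB left
disk 7: place f13 (54 GB), 74 GB left
disk 7: place f14 (51 GB), 23 GB left
disk 8: place f15 (45 GB), 83 GB left
disk 8: place f16 (45 GB), 38 GB left
disk 9: place f17 (49 GB), 79 GB left
disk 9: place f18 (54 GB), 25 GB left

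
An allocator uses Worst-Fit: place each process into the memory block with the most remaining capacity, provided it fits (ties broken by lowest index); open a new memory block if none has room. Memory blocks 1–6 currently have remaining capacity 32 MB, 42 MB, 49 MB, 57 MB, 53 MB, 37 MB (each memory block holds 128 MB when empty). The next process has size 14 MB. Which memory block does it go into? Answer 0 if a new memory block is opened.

4

Memory blocks with room: memory block 1 (32 MB), memory block 2 (42 MB), memory block 3 (49 MB), memory block 4 (57 MB), memory block 5 (53 MB), memory block 6 (37 MB).
Most room is memory block 4 with 57 MB free.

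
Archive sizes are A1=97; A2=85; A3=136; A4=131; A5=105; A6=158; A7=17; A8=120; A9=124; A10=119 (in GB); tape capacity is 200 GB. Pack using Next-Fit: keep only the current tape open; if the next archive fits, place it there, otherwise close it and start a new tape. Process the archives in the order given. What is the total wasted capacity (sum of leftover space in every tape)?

508

Put A1 (97 GB) in tape 1; 103 GB remain.
Put A2 (85 GB) in tape 1; 18 GB remain.
Put A3 (136 GB) in tape 2; 64 GB remain.
Put A4 (131 GB) in tape 3; 69 GB remain.
Put A5 (105 GB) in tape 4; 95 GB remain.
Put A6 (158 GB) in tape 5; 42 GB remain.
Put A7 (17 GB) in tape 5; 25 GB remain.
Put A8 (120 GB) in tape 6; 80 GB remain.
Put A9 (124 GB) in tape 7; 76 GB remain.
Put A10 (119 GB) in tape 8; 81 GB remain.
8 tapes × 200 GB = 1600 GB; used 1092 GB; unused 508 GB.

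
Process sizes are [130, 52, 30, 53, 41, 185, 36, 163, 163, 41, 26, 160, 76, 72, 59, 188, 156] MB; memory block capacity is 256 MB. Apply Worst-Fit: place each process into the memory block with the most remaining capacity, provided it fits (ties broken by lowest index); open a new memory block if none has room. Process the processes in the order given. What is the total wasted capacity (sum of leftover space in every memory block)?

417

130 MB → memory block 1 (remaining 126 MB)
52 MB → memory block 1 (remaining 74 MB)
30 MB → memory block 1 (remaining 44 MB)
53 MB → memory block 2 (remaining 203 MB)
41 MB → memory block 2 (remaining 162 MB)
185 MB → memory block 3 (remaining 71 MB)
36 MB → memory block 2 (remaining 126 MB)
163 MB → memory block 4 (remaining 93 MB)
163 MB → memory block 5 (remaining 93 MB)
41 MB → memory block 2 (remaining 85 MB)
26 MB → memory block 4 (remaining 67 MB)
160 MB → memory block 6 (remaining 96 MB)
76 MB → memory block 6 (remaining 20 MB)
72 MB → memory block 5 (remaining 21 MB)
59 MB → memory block 2 (remaining 26 MB)
188 MB → memory block 7 (remaining 68 MB)
156 MB → memory block 8 (remaining 100 MB)
8 memory blocks × 256 MB = 2048 MB; used 1631 MB; unused 417 MB.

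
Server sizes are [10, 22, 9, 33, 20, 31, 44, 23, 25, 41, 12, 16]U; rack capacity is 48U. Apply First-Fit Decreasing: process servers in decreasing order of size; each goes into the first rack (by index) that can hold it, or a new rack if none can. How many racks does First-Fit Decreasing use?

Sorted descending: 44, 41, 33, 31, 25, 23, 22, 20, 16, 12, 10, 9.
rack 1: place 44U, 4U left
rack 2: place 41U, 7U left
rack 3: place 33U, 15U left
rack 4: place 31U, 17U left
rack 5: place 25U, 23U left
rack 5: place 23U, 0U left
rack 6: place 22U, 26U left
rack 6: place 20U, 6U left
rack 4: place 16U, 1U left
rack 3: place 12U, 3U left
rack 7: place 10U, 38U left
rack 7: place 9U, 29U left
Final racks: [44] [41] [33,12] [31,16] [25,23] [22,20] [10,9].

7 racks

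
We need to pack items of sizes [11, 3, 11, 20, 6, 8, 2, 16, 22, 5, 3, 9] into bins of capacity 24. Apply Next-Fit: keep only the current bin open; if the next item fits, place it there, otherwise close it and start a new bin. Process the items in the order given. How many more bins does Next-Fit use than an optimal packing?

2

Next-Fit: [11,3] [11] [20] [6,8,2] [16] [22] [5,3,9] → 7 bins.
Total size 116; any packing needs at least ⌈116/24⌉ = 5 bins.
An optimal packing achieves that bound: [22,2] [20,3] [16,8] [11,11] [9,6,5,3] → 5 bins.
Excess: 7 − 5 = 2.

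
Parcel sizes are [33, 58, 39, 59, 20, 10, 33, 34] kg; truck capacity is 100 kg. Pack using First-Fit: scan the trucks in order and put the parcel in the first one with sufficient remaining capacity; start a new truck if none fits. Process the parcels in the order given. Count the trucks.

3

33 kg → truck 1 (remaining 67 kg)
58 kg → truck 1 (remaining 9 kg)
39 kg → truck 2 (remaining 61 kg)
59 kg → truck 2 (remaining 2 kg)
20 kg → truck 3 (remaining 80 kg)
10 kg → truck 3 (remaining 70 kg)
33 kg → truck 3 (remaining 37 kg)
34 kg → truck 3 (remaining 3 kg)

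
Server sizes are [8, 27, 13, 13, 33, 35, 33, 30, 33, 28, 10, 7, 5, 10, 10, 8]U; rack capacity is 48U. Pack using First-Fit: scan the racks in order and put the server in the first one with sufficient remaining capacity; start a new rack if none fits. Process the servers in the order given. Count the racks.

7

8U → rack 1 (remaining 40U)
27U → rack 1 (remaining 13U)
13U → rack 1 (remaining 0U)
13U → rack 2 (remaining 35U)
33U → rack 2 (remaining 2U)
35U → rack 3 (remaining 13U)
33U → rack 4 (remaining 15U)
30U → rack 5 (remaining 18U)
33U → rack 6 (remaining 15U)
28U → rack 7 (remaining 20U)
10U → rack 3 (remaining 3U)
7U → rack 4 (remaining 8U)
5U → rack 4 (remaining 3U)
10U → rack 5 (remaining 8U)
10U → rack 6 (remaining 5U)
8U → rack 5 (remaining 0U)
Final racks: [8,27,13] [13,33] [35,10] [33,7,5] [30,10,8] [33,10] [28].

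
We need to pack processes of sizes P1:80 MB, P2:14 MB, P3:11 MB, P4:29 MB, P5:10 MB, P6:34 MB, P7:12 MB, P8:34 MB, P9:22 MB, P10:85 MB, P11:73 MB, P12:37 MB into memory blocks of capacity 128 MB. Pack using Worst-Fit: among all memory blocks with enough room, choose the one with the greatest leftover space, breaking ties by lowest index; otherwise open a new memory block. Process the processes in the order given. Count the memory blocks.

memory block 1: place P1 (80 MB), 48 MB left
memory block 1: place P2 (14 MB), 34 MB left
memory block 1: place P3 (11 MB), 23 MB left
memory block 2: place P4 (29 MB), 99 MB left
memory block 2: place P5 (10 MB), 89 MB left
memory block 2: place P6 (34 MB), 55 MB left
memory block 2: place P7 (12 MB), 43 MB left
memory block 2: place P8 (34 MB), 9 MB left
memory block 1: place P9 (22 MB), 1 MB left
memory block 3: place P10 (85 MB), 43 MB left
memory block 4: place P11 (73 MB), 55 MB left
memory block 4: place P12 (37 MB), 18 MB left
Final memory blocks: [80,14,11,22] [29,10,34,12,34] [85] [73,37].

4 memory blocks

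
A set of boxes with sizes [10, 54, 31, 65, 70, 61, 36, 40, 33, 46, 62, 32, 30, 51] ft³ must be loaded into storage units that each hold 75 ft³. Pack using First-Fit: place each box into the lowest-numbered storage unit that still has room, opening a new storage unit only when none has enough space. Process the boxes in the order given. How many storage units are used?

10

storage unit 1: place 10 ft³, 65 ft³ left
storage unit 1: place 54 ft³, 11 ft³ left
storage unit 2: place 31 ft³, 44 ft³ left
storage unit 3: place 65 ft³, 10 ft³ left
storage unit 4: place 70 ft³, 5 ft³ left
storage unit 5: place 61 ft³, 14 ft³ left
storage unit 2: place 36 ft³, 8 ft³ left
storage unit 6: place 40 ft³, 35 ft³ left
storage unit 6: place 33 ft³, 2 ft³ left
storage unit 7: place 46 ft³, 29 ft³ left
storage unit 8: place 62 ft³, 13 ft³ left
storage unit 9: place 32 ft³, 43 ft³ left
storage unit 9: place 30 ft³, 13 ft³ left
storage unit 10: place 51 ft³, 24 ft³ left
Final storage units: [10,54] [31,36] [65] [70] [61] [40,33] [46] [62] [32,30] [51].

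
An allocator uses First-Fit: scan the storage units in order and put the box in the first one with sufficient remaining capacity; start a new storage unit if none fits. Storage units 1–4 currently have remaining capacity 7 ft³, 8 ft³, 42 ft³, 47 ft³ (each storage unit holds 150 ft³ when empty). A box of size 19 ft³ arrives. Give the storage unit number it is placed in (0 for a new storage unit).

Storage units with room: storage unit 3 (42 ft³), storage unit 4 (47 ft³).
The first with room is storage unit 3.

3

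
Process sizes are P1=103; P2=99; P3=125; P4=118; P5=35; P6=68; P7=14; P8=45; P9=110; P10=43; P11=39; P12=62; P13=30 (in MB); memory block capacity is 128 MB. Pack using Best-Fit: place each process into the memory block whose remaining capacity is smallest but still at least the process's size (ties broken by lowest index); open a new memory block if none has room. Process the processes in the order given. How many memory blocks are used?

8 memory blocks

Put P1 (103 MB) in memory block 1; 25 MB remain.
Put P2 (99 MB) in memory block 2; 29 MB remain.
Put P3 (125 MB) in memory block 3; 3 MB remain.
Put P4 (118 MB) in memory block 4; 10 MB remain.
Put P5 (35 MB) in memory block 5; 93 MB remain.
Put P6 (68 MB) in memory block 5; 25 MB remain.
Put P7 (14 MB) in memory block 1; 11 MB remain.
Put P8 (45 MB) in memory block 6; 83 MB remain.
Put P9 (110 MB) in memory block 7; 18 MB remain.
Put P10 (43 MB) in memory block 6; 40 MB remain.
Put P11 (39 MB) in memory block 6; 1 MB remain.
Put P12 (62 MB) in memory block 8; 66 MB remain.
Put P13 (30 MB) in memory block 8; 36 MB remain.
Final memory blocks: [103,14] [99] [125] [118] [35,68] [45,43,39] [110] [62,30].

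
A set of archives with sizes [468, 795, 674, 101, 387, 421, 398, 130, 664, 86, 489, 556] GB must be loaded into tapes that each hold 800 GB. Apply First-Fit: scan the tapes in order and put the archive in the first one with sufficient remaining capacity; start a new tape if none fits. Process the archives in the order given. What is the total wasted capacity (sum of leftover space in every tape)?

1231

Put 468 GB in tape 1; 332 GB remain.
Put 795 GB in tape 2; 5 GB remain.
Put 674 GB in tape 3; 126 GB remain.
Put 101 GB in tape 1; 231 GB remain.
Put 387 GB in tape 4; 413 GB remain.
Put 421 GB in tape 5; 379 GB remain.
Put 398 GB in tape 4; 15 GB remain.
Put 130 GB in tape 1; 101 GB remain.
Put 664 GB in tape 6; 136 GB remain.
Put 86 GB in tape 1; 15 GB remain.
Put 489 GB in tape 7; 311 GB remain.
Put 556 GB in tape 8; 244 GB remain.
8 tapes × 800 GB = 6400 GB; used 5169 GB; unused 1231 GB.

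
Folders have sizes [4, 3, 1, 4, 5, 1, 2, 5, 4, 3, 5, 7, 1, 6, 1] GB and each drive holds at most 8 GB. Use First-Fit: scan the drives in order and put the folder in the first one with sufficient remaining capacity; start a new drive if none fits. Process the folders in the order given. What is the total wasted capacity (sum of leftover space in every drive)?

Put 4 GB in drive 1; 4 GB remain.
Put 3 GB in drive 1; 1 GB remain.
Put 1 GB in drive 1; 0 GB remain.
Put 4 GB in drive 2; 4 GB remain.
Put 5 GB in drive 3; 3 GB remain.
Put 1 GB in drive 2; 3 GB remain.
Put 2 GB in drive 2; 1 GB remain.
Put 5 GB in drive 4; 3 GB remain.
Put 4 GB in drive 5; 4 GB remain.
Put 3 GB in drive 3; 0 GB remain.
Put 5 GB in drive 6; 3 GB remain.
Put 7 GB in drive 7; 1 GB remain.
Put 1 GB in drive 2; 0 GB remain.
Put 6 GB in drive 8; 2 GB remain.
Put 1 GB in drive 4; 2 GB remain.
8 drives × 8 GB = 64 GB; used 52 GB; unused 12 GB.

12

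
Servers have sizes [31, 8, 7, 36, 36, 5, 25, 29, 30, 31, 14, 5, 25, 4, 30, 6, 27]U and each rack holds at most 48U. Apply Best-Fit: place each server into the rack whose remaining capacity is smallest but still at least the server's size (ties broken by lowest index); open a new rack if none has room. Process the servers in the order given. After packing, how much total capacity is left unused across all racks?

31U → rack 1 (remaining 17U)
8U → rack 1 (remaining 9U)
7U → rack 1 (remaining 2U)
36U → rack 2 (remaining 12U)
36U → rack 3 (remaining 12U)
5U → rack 2 (remaining 7U)
25U → rack 4 (remaining 23U)
29U → rack 5 (remaining 19U)
30U → rack 6 (remaining 18U)
31U → rack 7 (remaining 17U)
14U → rack 7 (remaining 3U)
5U → rack 2 (remaining 2U)
25U → rack 8 (remaining 23U)
4U → rack 3 (remaining 8U)
30U → rack 9 (remaining 18U)
6U → rack 3 (remaining 2U)
27U → rack 10 (remaining 21U)
10 racks × 48U = 480U; used 349U; unused 131U.

131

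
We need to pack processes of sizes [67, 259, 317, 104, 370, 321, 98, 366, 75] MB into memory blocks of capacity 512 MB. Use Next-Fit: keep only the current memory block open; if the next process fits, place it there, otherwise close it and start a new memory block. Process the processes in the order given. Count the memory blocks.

67 MB → memory block 1 (remaining 445 MB)
259 MB → memory block 1 (remaining 186 MB)
317 MB → memory block 2 (remaining 195 MB)
104 MB → memory block 2 (remaining 91 MB)
370 MB → memory block 3 (remaining 142 MB)
321 MB → memory block 4 (remaining 191 MB)
98 MB → memory block 4 (remaining 93 MB)
366 MB → memory block 5 (remaining 146 MB)
75 MB → memory block 5 (remaining 71 MB)

5 memory blocks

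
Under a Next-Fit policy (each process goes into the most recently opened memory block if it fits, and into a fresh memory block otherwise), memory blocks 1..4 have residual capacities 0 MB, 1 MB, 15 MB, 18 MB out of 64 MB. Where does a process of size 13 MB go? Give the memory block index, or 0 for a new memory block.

Next-Fit only looks at memory block 4, which has 18 MB free.
13 MB fits there.

4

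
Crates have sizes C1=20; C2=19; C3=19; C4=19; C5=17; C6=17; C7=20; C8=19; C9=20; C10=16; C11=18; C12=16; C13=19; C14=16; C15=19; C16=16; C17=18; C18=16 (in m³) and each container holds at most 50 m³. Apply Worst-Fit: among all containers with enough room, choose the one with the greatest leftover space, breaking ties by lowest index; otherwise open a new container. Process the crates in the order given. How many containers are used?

9

Put C1 (20 m³) in container 1; 30 m³ remain.
Put C2 (19 m³) in container 1; 11 m³ remain.
Put C3 (19 m³) in container 2; 31 m³ remain.
Put C4 (19 m³) in container 2; 12 m³ remain.
Put C5 (17 m³) in container 3; 33 m³ remain.
Put C6 (17 m³) in container 3; 16 m³ remain.
Put C7 (20 m³) in container 4; 30 m³ remain.
Put C8 (19 m³) in container 4; 11 m³ remain.
Put C9 (20 m³) in container 5; 30 m³ remain.
Put C10 (16 m³) in container 5; 14 m³ remain.
Put C11 (18 m³) in container 6; 32 m³ remain.
Put C12 (16 m³) in container 6; 16 m³ remain.
Put C13 (19 m³) in container 7; 31 m³ remain.
Put C14 (16 m³) in container 7; 15 m³ remain.
Put C15 (19 m³) in container 8; 31 m³ remain.
Put C16 (16 m³) in container 8; 15 m³ remain.
Put C17 (18 m³) in container 9; 32 m³ remain.
Put C18 (16 m³) in container 9; 16 m³ remain.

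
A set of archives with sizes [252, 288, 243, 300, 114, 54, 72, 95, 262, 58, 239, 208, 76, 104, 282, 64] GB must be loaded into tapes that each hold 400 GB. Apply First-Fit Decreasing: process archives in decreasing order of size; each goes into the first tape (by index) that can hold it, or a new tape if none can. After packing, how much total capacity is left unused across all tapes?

Sorted descending: 300, 288, 282, 262, 252, 243, 239, 208, 114, 104, 95, 76, 72, 64, 58, 54.
300 GB → tape 1 (remaining 100 GB)
288 GB → tape 2 (remaining 112 GB)
282 GB → tape 3 (remaining 118 GB)
262 GB → tape 4 (remaining 138 GB)
252 GB → tape 5 (remaining 148 GB)
243 GB → tape 6 (remaining 157 GB)
239 GB → tape 7 (remaining 161 GB)
208 GB → tape 8 (remaining 192 GB)
114 GB → tape 3 (remaining 4 GB)
104 GB → tape 2 (remaining 8 GB)
95 GB → tape 1 (remaining 5 GB)
76 GB → tape 4 (remaining 62 GB)
72 GB → tape 5 (remaining 76 GB)
64 GB → tape 5 (remaining 12 GB)
58 GB → tape 4 (remaining 4 GB)
54 GB → tape 6 (remaining 103 GB)
8 tapes × 400 GB = 3200 GB; used 2711 GB; unused 489 GB.

489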